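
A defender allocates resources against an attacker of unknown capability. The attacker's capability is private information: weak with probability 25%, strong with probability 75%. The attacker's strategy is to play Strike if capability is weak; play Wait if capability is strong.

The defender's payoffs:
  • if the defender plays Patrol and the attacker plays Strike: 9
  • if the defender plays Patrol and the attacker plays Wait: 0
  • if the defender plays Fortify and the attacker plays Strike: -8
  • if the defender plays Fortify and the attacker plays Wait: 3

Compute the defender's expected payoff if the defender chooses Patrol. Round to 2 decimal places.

E[Patrol] = 0.25·9 + 0.75·0 = 2.25 + 0 = 2.25

2.25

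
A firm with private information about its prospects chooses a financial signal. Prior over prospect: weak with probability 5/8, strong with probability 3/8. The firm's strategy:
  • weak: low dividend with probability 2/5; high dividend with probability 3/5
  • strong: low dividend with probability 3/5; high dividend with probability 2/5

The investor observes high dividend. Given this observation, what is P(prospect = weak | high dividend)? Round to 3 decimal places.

Apply Bayes' rule using the sender's strategy as the likelihood.
P(high dividend) = (5/8)·(3/5) + (3/8)·(2/5) = 21/40
P(weak | high dividend) = ((5/8)·(3/5)) / (21/40) = (3/8) / (21/40) = 5/7

0.714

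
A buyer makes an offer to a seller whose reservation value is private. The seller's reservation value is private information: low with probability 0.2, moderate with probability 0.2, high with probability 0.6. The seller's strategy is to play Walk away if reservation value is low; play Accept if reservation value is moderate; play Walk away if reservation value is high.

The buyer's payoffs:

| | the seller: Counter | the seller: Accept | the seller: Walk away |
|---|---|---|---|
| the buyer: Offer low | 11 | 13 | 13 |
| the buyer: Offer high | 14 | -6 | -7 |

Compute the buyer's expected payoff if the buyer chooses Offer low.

E[Offer low] = 0.2·13 + 0.2·13 + 0.6·13 = 2.6 + 2.6 + 7.8 = 13

13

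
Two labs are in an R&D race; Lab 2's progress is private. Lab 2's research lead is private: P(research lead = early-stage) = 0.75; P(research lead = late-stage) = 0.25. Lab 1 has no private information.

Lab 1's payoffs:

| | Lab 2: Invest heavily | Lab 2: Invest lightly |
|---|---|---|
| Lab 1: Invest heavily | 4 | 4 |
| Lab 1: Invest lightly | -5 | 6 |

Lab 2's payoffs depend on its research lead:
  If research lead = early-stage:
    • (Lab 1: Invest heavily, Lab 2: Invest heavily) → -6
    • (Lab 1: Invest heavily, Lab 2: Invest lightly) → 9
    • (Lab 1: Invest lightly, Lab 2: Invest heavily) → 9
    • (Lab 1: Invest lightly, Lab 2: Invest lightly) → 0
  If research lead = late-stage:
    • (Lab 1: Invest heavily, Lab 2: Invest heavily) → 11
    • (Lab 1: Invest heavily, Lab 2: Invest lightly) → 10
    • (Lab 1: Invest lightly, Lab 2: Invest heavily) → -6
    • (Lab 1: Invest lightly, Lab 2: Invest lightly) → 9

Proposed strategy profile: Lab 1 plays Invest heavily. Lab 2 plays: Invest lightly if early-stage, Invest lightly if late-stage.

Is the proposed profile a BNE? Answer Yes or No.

A profile is a BNE iff every type of every player is best-responding given beliefs about the other side.
Lab 1 plays Invest heavily: E[Invest heavily] = 0.75·(4) + 0.25·(4) = 4; E[Invest lightly] = 6. Not best-responding. ✗
Lab 2 (research lead early-stage), facing Invest heavily: Invest heavily gives -6, Invest lightly gives 9. Proposed Invest lightly is best. ✓
Lab 2 (research lead late-stage), facing Invest heavily: Invest heavily gives 11, Invest lightly gives 10. Proposed Invest lightly is not best — profitable deviation exists. ✗

No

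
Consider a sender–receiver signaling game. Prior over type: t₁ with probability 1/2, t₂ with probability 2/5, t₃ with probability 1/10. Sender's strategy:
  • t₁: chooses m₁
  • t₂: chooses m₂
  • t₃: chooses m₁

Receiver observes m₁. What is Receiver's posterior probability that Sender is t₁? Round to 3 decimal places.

P(m₁) = (1/2)·1 + (2/5)·0 + (1/10)·1 = 3/5
P(t₁ | m₁) = ((1/2)·1) / (3/5) = (1/2) / (3/5) = 5/6

0.833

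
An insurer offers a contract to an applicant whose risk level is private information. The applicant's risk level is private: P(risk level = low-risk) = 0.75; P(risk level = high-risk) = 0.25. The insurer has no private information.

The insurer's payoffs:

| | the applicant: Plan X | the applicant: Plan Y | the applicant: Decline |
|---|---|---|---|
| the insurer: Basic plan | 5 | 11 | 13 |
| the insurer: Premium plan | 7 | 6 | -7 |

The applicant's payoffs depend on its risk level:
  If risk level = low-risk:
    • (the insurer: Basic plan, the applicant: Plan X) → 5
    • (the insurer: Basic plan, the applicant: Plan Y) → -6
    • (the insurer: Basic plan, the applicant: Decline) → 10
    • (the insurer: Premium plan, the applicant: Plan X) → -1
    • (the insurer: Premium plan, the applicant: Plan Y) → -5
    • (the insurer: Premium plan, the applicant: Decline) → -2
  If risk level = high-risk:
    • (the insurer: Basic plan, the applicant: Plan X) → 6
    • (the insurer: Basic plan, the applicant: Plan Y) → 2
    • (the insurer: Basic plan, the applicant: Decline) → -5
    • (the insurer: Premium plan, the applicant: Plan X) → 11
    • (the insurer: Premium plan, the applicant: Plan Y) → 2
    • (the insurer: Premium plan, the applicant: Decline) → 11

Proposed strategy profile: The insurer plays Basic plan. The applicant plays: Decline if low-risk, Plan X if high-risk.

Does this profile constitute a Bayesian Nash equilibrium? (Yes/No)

The insurer plays Basic plan: E[Basic plan] = 0.75·(13) + 0.25·(5) = 11; E[Premium plan] = -3.5. Best-responding. ✓
The applicant (risk level low-risk), facing Basic plan: Plan X gives 5, Plan Y gives -6, Decline gives 10. Proposed Decline is best. ✓
The applicant (risk level high-risk), facing Basic plan: Plan X gives 6, Plan Y gives 2, Decline gives -5. Proposed Plan X is best. ✓

Yes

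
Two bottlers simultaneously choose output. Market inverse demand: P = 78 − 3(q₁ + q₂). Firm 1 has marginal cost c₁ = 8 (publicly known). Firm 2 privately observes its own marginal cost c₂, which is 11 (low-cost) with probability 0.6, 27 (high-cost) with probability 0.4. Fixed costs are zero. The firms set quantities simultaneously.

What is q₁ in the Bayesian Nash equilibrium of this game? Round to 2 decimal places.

Firm 2 with cost c maximizes (78 − 3(q₁+q₂) − c)·q₂, giving q₂(c) = (78 − c − 3q₁)/6.
E[c₂] = 0.6·11 + 0.4·27 = 17.4
Firm 1's FOC against E[q₂] yields q₁ = (78 − 2·8 + E[c₂])/9 = (78 − 16 + 17.4)/9 = 8.82222.

8.82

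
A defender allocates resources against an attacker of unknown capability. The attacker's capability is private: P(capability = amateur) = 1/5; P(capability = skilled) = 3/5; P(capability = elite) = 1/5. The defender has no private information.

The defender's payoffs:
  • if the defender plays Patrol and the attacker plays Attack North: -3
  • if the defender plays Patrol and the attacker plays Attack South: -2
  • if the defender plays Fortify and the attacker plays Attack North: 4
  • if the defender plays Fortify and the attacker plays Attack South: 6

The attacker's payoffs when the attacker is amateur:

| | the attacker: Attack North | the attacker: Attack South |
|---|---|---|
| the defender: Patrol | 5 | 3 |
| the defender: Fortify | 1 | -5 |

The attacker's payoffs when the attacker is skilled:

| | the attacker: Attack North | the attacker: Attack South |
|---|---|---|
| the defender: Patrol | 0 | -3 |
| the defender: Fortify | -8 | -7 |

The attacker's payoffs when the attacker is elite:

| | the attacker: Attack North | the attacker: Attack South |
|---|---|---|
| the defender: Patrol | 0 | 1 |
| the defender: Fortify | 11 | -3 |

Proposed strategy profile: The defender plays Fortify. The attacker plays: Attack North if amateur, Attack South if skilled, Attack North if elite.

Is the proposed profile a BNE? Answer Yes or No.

Yes

The defender plays Fortify: E[Fortify] = 1/5·(4) + 3/5·(6) + 1/5·(4) = 26/5; E[Patrol] = -12/5. Best-responding. ✓
The attacker (capability amateur), facing Fortify: Attack North gives 1, Attack South gives -5. Proposed Attack North is best. ✓
The attacker (capability skilled), facing Fortify: Attack North gives -8, Attack South gives -7. Proposed Attack South is best. ✓
The attacker (capability elite), facing Fortify: Attack North gives 11, Attack South gives -3. Proposed Attack North is best. ✓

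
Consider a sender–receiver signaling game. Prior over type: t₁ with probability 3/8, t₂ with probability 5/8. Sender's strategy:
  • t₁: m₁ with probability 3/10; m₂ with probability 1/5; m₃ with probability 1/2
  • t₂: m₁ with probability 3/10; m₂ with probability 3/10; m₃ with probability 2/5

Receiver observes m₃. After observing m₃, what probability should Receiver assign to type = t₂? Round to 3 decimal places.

0.571

P(m₃) = (3/8)·(1/2) + (5/8)·(2/5) = 7/16
P(t₂ | m₃) = ((5/8)·(2/5)) / (7/16) = (1/4) / (7/16) = 4/7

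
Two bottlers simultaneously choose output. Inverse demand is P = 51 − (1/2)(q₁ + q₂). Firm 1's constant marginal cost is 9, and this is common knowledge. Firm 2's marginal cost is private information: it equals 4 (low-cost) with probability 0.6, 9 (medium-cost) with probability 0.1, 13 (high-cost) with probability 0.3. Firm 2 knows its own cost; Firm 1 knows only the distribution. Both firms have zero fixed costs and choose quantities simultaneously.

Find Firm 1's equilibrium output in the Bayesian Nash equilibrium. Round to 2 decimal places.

Type-c best response for Firm 2: q₂(c) = (51 − c) − q₁/2.
Firm 1 maximizes expected profit; its first-order condition is 51 − q₁ − (1/2)E[q₂] − 9 = 0.
Substituting E[q₂] and solving: E[c₂] = 7.2, so q₁ = (51 − 2·9 + 7.2)/(3/2) = 26.8.

26.80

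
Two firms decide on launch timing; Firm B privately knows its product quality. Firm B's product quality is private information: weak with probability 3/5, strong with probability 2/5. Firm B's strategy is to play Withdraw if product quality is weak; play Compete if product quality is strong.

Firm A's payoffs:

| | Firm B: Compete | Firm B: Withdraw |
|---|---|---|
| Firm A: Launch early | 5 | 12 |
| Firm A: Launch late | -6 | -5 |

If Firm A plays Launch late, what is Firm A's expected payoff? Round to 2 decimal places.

-5.40

E[Launch late] = 3/5·(-5) + 2/5·(-6) = (-3) + (-12/5) = -27/5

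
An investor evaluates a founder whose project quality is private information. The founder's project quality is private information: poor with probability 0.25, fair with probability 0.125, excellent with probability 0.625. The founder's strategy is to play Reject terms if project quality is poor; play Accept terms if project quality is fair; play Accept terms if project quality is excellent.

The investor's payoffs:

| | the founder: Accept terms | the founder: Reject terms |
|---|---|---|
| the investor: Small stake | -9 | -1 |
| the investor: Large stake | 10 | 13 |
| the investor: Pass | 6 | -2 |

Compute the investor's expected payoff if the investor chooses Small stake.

-7

E[Small stake] = 0.25·(-1) + 0.125·(-9) + 0.625·(-9) = (-0.25) + (-1.125) + (-5.625) = -7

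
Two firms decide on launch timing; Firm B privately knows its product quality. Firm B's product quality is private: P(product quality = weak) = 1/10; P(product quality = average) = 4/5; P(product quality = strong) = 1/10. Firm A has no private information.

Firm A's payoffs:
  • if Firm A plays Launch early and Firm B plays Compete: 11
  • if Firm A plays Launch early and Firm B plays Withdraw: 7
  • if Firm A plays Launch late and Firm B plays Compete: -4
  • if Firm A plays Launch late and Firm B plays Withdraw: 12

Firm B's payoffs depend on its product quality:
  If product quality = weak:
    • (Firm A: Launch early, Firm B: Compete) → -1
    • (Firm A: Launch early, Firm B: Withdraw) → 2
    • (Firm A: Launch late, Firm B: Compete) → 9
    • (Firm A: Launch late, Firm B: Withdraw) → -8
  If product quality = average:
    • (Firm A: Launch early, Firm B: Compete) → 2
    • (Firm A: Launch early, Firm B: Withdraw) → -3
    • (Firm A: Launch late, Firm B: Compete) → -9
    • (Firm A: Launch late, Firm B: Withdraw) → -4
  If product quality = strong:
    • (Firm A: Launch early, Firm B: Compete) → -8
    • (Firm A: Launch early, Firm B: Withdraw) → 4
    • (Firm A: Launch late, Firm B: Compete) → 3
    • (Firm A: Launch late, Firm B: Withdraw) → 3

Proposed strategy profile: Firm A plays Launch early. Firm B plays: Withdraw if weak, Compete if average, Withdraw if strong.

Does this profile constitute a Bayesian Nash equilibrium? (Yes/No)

Yes

Firm A plays Launch early: E[Launch early] = 1/10·(7) + 4/5·(11) + 1/10·(7) = 51/5; E[Launch late] = -4/5. Best-responding. ✓
Firm B (product quality weak), facing Launch early: Compete gives -1, Withdraw gives 2. Proposed Withdraw is best. ✓
Firm B (product quality average), facing Launch early: Compete gives 2, Withdraw gives -3. Proposed Compete is best. ✓
Firm B (product quality strong), facing Launch early: Compete gives -8, Withdraw gives 4. Proposed Withdraw is best. ✓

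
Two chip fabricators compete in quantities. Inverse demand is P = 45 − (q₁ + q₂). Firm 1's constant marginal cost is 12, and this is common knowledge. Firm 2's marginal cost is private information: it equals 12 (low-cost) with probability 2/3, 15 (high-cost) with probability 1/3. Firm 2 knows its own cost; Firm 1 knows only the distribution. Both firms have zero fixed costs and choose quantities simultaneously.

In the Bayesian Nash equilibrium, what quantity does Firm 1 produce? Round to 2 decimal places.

Type-c best response for Firm 2: q₂(c) = (45 − c)/2 − q₁/2.
Firm 1 maximizes expected profit; its first-order condition is 45 − 2q₁ − E[q₂] − 12 = 0.
Substituting E[q₂] and solving: E[c₂] = 13, so q₁ = (45 − 2·12 + 13)/3 = 11.3333.

11.33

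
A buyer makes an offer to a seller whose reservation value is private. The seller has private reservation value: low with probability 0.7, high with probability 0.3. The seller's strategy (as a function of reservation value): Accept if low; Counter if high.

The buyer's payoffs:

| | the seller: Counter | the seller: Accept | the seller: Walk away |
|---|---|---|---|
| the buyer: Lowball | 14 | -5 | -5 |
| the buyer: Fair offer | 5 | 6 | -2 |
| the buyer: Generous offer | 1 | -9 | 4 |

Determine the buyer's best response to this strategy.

Fair offer

E[Lowball] = 0.7·(-5) + 0.3·(14) = 0.7
E[Fair offer] = 0.7·(6) + 0.3·(5) = 5.7
E[Generous offer] = 0.7·(-9) + 0.3·(1) = -6
Best response: Fair offer (5.7 is the largest).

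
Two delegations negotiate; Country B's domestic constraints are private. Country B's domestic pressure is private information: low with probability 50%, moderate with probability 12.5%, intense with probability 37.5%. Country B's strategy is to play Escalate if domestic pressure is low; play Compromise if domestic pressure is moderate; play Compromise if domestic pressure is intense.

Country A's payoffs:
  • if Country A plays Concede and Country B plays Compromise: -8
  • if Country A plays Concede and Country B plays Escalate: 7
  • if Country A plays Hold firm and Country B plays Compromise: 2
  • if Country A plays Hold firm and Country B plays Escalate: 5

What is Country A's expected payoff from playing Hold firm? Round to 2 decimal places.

3.50

E[Hold firm] = 0.5·5 + 0.125·2 + 0.375·2 = 2.5 + 0.25 + 0.75 = 3.5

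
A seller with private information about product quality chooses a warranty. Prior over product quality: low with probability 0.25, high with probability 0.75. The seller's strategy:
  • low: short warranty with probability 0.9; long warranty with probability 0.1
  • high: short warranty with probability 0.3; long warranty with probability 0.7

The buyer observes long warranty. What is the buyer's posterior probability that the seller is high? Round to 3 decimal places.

0.955

P(long warranty) = 0.25·0.1 + 0.75·0.7 = 0.55
P(high | long warranty) = (0.75·0.7) / 0.55 = 0.525 / 0.55 = 0.954545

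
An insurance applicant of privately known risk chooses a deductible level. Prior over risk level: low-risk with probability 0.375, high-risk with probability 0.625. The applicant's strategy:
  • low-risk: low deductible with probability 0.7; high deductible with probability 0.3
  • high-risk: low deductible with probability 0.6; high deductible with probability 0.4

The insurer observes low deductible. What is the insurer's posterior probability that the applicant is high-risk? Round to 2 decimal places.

0.59

Apply Bayes' rule using the sender's strategy as the likelihood.
P(low deductible) = 0.375·0.7 + 0.625·0.6 = 0.6375
P(high-risk | low deductible) = (0.625·0.6) / 0.6375 = 0.375 / 0.6375 = 0.588235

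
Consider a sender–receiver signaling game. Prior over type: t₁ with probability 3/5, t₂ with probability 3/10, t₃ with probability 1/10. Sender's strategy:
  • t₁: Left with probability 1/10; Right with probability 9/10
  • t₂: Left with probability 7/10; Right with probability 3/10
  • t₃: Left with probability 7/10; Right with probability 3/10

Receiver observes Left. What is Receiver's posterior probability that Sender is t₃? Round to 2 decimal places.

0.21

P(Left) = (3/5)·(1/10) + (3/10)·(7/10) + (1/10)·(7/10) = 17/50
P(t₃ | Left) = ((1/10)·(7/10)) / (17/50) = (7/100) / (17/50) = 7/34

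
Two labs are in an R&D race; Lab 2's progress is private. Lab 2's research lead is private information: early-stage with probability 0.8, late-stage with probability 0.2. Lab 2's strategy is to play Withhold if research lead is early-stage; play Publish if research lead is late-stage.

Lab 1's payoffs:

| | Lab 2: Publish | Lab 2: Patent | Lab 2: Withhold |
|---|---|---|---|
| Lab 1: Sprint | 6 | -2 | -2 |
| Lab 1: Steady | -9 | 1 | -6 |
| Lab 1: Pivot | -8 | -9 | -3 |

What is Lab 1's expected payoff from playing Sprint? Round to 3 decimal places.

-0.400

Take the expectation over Lab 2's research lead, weighting each type's action by its prior probability.
E[Sprint] = 0.8·(-2) + 0.2·6 = (-1.6) + 1.2 = -0.4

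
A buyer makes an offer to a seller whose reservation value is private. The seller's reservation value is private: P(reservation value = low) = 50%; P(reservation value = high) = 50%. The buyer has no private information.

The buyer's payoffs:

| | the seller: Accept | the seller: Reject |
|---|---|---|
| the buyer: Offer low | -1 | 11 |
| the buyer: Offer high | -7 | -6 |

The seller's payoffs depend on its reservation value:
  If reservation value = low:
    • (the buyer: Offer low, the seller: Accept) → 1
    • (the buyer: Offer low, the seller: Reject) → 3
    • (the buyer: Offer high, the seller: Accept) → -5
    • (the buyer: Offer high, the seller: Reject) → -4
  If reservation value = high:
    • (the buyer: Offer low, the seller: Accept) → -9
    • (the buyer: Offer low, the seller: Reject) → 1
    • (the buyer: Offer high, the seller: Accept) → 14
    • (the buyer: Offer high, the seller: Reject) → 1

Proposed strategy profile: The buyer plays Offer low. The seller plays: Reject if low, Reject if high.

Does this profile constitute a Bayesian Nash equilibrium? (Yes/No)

A profile is a BNE iff every type of every player is best-responding given beliefs about the other side.
The buyer plays Offer low: E[Offer low] = 0.5·(11) + 0.5·(11) = 11; E[Offer high] = -6. Best-responding. ✓
The seller (reservation value low), facing Offer low: Accept gives 1, Reject gives 3. Proposed Reject is best. ✓
The seller (reservation value high), facing Offer low: Accept gives -9, Reject gives 1. Proposed Reject is best. ✓

Yes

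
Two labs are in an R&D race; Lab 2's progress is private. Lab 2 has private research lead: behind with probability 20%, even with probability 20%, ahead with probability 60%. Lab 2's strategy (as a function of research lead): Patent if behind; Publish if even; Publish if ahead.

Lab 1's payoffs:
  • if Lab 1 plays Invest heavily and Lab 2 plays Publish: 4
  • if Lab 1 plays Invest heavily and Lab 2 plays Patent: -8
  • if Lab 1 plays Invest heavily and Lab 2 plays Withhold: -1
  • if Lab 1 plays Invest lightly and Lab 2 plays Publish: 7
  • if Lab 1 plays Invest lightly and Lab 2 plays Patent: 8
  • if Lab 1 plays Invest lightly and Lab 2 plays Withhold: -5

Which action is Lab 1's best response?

Invest lightly

Compute Lab 1's expected payoff for each action, taking the expectation over Lab 2's type.
E[Invest heavily] = 0.2·(-8) + 0.2·(4) + 0.6·(4) = 1.6
E[Invest lightly] = 0.2·(8) + 0.2·(7) + 0.6·(7) = 7.2
Best response: Invest lightly (7.2 is the largest).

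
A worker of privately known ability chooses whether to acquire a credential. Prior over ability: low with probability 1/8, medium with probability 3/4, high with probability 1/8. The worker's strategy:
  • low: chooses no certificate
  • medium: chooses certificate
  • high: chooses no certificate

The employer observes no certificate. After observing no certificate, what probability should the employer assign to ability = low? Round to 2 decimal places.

0.50

P(no certificate) = (1/8)·1 + (3/4)·0 + (1/8)·1 = 1/4
P(low | no certificate) = ((1/8)·1) / (1/4) = (1/8) / (1/4) = 1/2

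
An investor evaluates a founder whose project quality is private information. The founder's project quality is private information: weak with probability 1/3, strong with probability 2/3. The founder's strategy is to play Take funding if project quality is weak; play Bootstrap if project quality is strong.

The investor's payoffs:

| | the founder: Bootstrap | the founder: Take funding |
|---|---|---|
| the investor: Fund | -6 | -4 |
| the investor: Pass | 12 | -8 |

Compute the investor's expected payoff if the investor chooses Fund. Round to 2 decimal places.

-5.33

E[Fund] = 1/3·(-4) + 2/3·(-6) = (-4/3) + (-4) = -16/3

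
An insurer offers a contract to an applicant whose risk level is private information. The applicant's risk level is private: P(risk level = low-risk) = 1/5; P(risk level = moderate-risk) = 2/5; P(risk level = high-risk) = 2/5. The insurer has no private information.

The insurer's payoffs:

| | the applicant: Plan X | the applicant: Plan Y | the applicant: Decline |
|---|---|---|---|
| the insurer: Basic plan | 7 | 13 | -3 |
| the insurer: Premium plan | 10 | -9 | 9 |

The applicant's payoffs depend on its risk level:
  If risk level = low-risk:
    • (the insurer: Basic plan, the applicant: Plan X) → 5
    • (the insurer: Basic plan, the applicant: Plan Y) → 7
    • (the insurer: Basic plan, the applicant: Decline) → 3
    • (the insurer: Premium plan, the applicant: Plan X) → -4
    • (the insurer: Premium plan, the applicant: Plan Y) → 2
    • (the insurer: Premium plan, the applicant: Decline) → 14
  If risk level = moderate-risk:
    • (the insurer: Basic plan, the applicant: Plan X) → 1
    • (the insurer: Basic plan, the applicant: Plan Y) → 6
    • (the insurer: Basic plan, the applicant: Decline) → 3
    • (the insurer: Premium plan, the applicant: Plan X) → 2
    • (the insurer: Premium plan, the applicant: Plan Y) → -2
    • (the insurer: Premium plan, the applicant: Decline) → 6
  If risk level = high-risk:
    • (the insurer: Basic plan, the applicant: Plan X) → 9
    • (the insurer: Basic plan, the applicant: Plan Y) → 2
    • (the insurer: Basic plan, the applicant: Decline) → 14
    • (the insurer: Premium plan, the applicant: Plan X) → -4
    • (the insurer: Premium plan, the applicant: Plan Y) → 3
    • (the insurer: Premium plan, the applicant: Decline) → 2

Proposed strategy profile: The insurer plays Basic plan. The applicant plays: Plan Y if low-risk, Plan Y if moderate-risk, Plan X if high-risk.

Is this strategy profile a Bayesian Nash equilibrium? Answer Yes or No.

No

The insurer plays Basic plan: E[Basic plan] = 1/5·(13) + 2/5·(13) + 2/5·(7) = 53/5; E[Premium plan] = -7/5. Best-responding. ✓
The applicant (risk level low-risk), facing Basic plan: Plan X gives 5, Plan Y gives 7, Decline gives 3. Proposed Plan Y is best. ✓
The applicant (risk level moderate-risk), facing Basic plan: Plan X gives 1, Plan Y gives 6, Decline gives 3. Proposed Plan Y is best. ✓
The applicant (risk level high-risk), facing Basic plan: Plan X gives 9, Plan Y gives 2, Decline gives 14. Proposed Plan X is not best — profitable deviation exists. ✗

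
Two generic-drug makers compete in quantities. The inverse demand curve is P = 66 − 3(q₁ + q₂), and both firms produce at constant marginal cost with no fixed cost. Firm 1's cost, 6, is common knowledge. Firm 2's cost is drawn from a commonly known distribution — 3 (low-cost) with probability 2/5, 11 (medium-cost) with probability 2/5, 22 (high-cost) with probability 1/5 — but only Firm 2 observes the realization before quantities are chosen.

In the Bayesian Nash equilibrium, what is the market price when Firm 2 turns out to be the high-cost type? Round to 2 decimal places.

Firm 2 with cost c maximizes (66 − 3(q₁+q₂) − c)·q₂, giving q₂(c) = (66 − c − 3q₁)/6.
E[c₂] = 2/5·3 + 2/5·11 + 1/5·22 = 10
Firm 1's FOC against E[q₂] yields q₁ = (66 − 2·6 + E[c₂])/9 = (66 − 12 + 10)/9 = 7.11111.
q₂(high-cost) = 3.77778, so P = 66 − 3·(7.11111 + 3.77778) = 33.3333.

33.33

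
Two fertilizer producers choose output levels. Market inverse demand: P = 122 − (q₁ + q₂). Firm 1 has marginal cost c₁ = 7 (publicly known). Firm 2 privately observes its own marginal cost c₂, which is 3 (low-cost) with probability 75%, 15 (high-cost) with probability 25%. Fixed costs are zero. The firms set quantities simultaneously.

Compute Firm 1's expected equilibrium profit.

1444

Type-c best response for Firm 2: q₂(c) = (122 − c)/2 − q₁/2.
Firm 1 maximizes expected profit; its first-order condition is 122 − 2q₁ − E[q₂] − 7 = 0.
Substituting E[q₂] and solving: E[c₂] = 6, so q₁ = (122 − 2·7 + 6)/3 = 38.
E[P] = 122 − (q₁ + E[q₂]) = 45; Firm 1's expected profit = (E[P] − 7)·q₁ = (45 − 7)·38 = 1444.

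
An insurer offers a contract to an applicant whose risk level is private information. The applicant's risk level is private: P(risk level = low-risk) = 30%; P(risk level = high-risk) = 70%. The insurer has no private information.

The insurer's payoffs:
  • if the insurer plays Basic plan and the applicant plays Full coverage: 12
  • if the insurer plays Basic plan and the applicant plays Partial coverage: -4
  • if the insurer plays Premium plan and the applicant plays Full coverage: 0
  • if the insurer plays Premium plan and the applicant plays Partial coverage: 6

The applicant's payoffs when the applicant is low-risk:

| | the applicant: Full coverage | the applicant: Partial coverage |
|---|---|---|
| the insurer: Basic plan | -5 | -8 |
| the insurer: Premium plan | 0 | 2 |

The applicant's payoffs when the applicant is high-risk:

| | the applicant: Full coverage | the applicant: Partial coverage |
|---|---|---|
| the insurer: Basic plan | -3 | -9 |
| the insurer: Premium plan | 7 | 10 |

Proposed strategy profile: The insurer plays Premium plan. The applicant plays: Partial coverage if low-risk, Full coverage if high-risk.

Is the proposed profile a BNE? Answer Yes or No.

No

A profile is a BNE iff every type of every player is best-responding given beliefs about the other side.
The insurer plays Premium plan: E[Premium plan] = 0.3·(6) + 0.7·(0) = 1.8; E[Basic plan] = 7.2. Not best-responding. ✗
The applicant (risk level low-risk), facing Premium plan: Full coverage gives 0, Partial coverage gives 2. Proposed Partial coverage is best. ✓
The applicant (risk level high-risk), facing Premium plan: Full coverage gives 7, Partial coverage gives 10. Proposed Full coverage is not best — profitable deviation exists. ✗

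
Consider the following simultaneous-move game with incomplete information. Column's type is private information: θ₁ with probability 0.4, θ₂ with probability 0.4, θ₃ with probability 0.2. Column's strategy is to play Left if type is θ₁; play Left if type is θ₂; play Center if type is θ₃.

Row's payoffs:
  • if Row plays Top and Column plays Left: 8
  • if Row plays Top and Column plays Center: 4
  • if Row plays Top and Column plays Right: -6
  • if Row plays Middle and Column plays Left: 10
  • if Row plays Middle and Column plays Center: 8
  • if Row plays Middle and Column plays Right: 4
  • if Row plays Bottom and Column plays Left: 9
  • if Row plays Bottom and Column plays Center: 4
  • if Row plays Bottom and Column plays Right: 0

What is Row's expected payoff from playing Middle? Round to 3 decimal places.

9.600

E[Middle] = 0.4·10 + 0.4·10 + 0.2·8 = 4 + 4 + 1.6 = 9.6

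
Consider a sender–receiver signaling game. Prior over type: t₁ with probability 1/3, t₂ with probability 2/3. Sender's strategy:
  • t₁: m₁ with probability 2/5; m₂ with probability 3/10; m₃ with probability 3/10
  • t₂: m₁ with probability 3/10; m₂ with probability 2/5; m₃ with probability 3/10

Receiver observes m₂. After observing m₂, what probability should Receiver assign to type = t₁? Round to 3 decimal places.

0.273

P(m₂) = (1/3)·(3/10) + (2/3)·(2/5) = 11/30
P(t₁ | m₂) = ((1/3)·(3/10)) / (11/30) = (1/10) / (11/30) = 3/11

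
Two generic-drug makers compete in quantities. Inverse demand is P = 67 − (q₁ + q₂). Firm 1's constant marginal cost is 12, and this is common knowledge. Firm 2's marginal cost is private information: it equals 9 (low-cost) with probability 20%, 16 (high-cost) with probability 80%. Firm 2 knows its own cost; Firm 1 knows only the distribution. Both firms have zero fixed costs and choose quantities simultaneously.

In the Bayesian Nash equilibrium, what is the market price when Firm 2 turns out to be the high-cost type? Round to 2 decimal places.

Firm 2 with cost c maximizes (67 − (q₁+q₂) − c)·q₂, giving q₂(c) = (67 − c − q₁)/2.
E[c₂] = 0.2·9 + 0.8·16 = 14.6
Firm 1's FOC against E[q₂] yields q₁ = (67 − 2·12 + E[c₂])/3 = (67 − 24 + 14.6)/3 = 19.2.
q₂(high-cost) = 15.9, so P = 67 − (19.2 + 15.9) = 31.9.

31.90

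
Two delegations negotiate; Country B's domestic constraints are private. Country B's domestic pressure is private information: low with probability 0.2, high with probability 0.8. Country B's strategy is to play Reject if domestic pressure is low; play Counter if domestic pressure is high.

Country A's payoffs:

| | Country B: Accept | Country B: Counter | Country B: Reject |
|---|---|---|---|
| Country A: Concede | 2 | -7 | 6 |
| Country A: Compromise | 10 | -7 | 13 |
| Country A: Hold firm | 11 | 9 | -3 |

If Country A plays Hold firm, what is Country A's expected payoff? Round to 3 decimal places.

6.600

E[Hold firm] = 0.2·(-3) + 0.8·9 = (-0.6) + 7.2 = 6.6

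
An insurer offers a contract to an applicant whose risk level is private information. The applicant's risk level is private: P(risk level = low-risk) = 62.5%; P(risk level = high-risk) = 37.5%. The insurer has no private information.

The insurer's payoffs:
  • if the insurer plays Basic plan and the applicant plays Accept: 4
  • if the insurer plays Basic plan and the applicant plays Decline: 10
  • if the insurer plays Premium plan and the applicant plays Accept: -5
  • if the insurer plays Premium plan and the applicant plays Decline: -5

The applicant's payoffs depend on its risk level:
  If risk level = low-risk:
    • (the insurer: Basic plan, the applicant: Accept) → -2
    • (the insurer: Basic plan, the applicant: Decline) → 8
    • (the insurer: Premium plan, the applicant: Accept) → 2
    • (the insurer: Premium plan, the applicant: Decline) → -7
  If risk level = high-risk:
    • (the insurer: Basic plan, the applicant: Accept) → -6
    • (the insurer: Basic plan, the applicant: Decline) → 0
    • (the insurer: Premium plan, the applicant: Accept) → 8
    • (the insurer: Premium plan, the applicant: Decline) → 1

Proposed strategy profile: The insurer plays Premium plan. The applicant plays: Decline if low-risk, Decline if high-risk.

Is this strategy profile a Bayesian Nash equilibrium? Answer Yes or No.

No

The insurer plays Premium plan: E[Premium plan] = 0.625·(-5) + 0.375·(-5) = -5; E[Basic plan] = 10. Not best-responding. ✗
The applicant (risk level low-risk), facing Premium plan: Accept gives 2, Decline gives -7. Proposed Decline is not best — profitable deviation exists. ✗
The applicant (risk level high-risk), facing Premium plan: Accept gives 8, Decline gives 1. Proposed Decline is not best — profitable deviation exists. ✗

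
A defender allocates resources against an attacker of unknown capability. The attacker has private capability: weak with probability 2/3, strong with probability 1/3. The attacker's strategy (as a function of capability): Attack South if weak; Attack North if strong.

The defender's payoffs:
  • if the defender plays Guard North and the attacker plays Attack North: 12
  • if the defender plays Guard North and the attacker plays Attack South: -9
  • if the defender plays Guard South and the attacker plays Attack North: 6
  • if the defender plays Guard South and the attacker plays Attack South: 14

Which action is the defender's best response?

Guard South

E[Guard North] = 2/3·(-9) + 1/3·(12) = -2
E[Guard South] = 2/3·(14) + 1/3·(6) = 34/3
Best response: Guard South (34/3 is the largest).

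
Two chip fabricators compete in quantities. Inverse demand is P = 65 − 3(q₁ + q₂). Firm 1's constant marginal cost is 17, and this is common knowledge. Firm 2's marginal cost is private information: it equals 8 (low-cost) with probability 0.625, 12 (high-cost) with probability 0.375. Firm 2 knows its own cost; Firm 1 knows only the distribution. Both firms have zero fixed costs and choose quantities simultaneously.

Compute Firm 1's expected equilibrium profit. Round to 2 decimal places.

Type-c best response for Firm 2: q₂(c) = (65 − c)/6 − q₁/2.
Firm 1 maximizes expected profit; its first-order condition is 65 − 6q₁ − 3E[q₂] − 17 = 0.
Substituting E[q₂] and solving: E[c₂] = 9.5, so q₁ = (65 − 2·17 + 9.5)/9 = 4.5.
E[P] = 65 − 3·(q₁ + E[q₂]) = 30.5; Firm 1's expected profit = (E[P] − 17)·q₁ = (30.5 − 17)·4.5 = 60.75.

60.75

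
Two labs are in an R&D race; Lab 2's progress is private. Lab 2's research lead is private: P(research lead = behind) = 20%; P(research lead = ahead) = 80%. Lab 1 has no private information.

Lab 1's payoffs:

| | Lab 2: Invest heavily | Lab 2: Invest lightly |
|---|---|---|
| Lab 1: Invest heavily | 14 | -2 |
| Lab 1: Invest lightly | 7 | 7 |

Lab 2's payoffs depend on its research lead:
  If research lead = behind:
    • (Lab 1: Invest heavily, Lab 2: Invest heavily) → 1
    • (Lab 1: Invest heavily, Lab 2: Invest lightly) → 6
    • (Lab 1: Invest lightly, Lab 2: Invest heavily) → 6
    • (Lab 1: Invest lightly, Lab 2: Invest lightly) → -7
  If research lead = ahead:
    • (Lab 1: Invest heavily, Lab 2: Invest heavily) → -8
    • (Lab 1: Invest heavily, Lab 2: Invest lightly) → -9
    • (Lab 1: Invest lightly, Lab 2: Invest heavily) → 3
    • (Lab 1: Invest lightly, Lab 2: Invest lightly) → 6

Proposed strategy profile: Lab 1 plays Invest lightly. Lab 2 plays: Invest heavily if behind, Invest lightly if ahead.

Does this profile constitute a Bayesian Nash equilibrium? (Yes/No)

A profile is a BNE iff every type of every player is best-responding given beliefs about the other side.
Lab 1 plays Invest lightly: E[Invest lightly] = 0.2·(7) + 0.8·(7) = 7; E[Invest heavily] = 1.2. Best-responding. ✓
Lab 2 (research lead behind), facing Invest lightly: Invest heavily gives 6, Invest lightly gives -7. Proposed Invest heavily is best. ✓
Lab 2 (research lead ahead), facing Invest lightly: Invest heavily gives 3, Invest lightly gives 6. Proposed Invest lightly is best. ✓

Yes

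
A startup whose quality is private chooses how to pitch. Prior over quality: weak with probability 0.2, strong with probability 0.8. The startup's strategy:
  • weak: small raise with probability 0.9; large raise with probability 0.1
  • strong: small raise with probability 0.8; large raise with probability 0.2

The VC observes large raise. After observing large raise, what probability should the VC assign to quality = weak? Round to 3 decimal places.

Apply Bayes' rule using the sender's strategy as the likelihood.
P(large raise) = 0.2·0.1 + 0.8·0.2 = 0.18
P(weak | large raise) = (0.2·0.1) / 0.18 = 0.02 / 0.18 = 0.111111

0.111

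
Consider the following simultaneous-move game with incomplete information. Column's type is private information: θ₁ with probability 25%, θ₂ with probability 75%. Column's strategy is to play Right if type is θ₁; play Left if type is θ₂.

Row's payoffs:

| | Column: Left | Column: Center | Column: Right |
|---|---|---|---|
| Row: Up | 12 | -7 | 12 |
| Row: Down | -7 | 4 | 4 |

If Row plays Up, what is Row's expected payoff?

12

E[Up] = 0.25·12 + 0.75·12 = 3 + 9 = 12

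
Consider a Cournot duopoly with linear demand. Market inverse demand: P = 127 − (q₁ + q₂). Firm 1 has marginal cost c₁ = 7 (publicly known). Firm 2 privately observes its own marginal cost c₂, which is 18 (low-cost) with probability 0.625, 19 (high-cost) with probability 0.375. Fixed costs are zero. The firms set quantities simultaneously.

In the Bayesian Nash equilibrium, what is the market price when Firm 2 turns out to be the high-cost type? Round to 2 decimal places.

51.10

Firm 2 with cost c maximizes (127 − (q₁+q₂) − c)·q₂, giving q₂(c) = (127 − c − q₁)/2.
E[c₂] = 0.625·18 + 0.375·19 = 18.375
Firm 1's FOC against E[q₂] yields q₁ = (127 − 2·7 + E[c₂])/3 = (127 − 14 + 18.375)/3 = 43.7917.
q₂(high-cost) = 32.1042, so P = 127 − (43.7917 + 32.1042) = 51.1042.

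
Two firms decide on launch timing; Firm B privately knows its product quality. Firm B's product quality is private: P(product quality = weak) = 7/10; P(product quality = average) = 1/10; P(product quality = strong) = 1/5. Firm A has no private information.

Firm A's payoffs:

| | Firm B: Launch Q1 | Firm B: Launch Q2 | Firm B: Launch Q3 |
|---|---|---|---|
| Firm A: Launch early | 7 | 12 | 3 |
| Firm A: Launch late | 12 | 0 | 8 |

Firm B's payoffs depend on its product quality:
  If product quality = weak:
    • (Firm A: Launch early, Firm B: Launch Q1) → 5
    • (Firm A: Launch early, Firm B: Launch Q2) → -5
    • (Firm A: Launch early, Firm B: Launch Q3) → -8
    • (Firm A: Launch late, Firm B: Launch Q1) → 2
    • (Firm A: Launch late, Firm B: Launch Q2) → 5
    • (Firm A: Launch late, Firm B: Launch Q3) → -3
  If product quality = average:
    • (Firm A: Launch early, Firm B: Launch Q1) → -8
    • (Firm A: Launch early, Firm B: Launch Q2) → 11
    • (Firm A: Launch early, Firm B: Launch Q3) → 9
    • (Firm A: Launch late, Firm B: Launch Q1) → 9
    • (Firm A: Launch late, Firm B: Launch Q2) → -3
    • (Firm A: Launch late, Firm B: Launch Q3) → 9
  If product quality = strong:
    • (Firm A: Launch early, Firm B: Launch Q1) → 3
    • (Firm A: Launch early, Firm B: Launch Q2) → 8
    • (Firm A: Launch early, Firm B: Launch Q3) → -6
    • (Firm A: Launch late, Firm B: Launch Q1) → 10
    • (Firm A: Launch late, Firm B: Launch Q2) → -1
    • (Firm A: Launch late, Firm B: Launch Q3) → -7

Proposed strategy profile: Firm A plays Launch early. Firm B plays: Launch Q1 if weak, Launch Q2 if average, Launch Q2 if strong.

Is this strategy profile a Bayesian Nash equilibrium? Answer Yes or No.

A profile is a BNE iff every type of every player is best-responding given beliefs about the other side.
Firm A plays Launch early: E[Launch early] = 7/10·(7) + 1/10·(12) + 1/5·(12) = 17/2; E[Launch late] = 42/5. Best-responding. ✓
Firm B (product quality weak), facing Launch early: Launch Q1 gives 5, Launch Q2 gives -5, Launch Q3 gives -8. Proposed Launch Q1 is best. ✓
Firm B (product quality average), facing Launch early: Launch Q1 gives -8, Launch Q2 gives 11, Launch Q3 gives 9. Proposed Launch Q2 is best. ✓
Firm B (product quality strong), facing Launch early: Launch Q1 gives 3, Launch Q2 gives 8, Launch Q3 gives -6. Proposed Launch Q2 is best. ✓

Yes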